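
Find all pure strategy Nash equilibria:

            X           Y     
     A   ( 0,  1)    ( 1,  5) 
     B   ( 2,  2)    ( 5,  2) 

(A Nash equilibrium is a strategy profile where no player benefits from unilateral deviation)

Nash equilibrium: (B, X), (B, Y)

Work:
Best responses:
  P1 vs X: payoffs [0, 2] → best response B (payoff 2)
  P1 vs Y: payoffs [1, 5] → best response B (payoff 5)
  P2 vs A: payoffs [1, 5] → best response Y (payoff 5)
  P2 vs B: payoffs [2, 2] → best response X/Y (payoff 2)
Mutual best responses: (B,X), (B,Y) → Nash equilibria.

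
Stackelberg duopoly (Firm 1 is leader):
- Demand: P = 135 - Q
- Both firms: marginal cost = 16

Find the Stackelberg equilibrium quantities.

q₁* (leader) = 59.5, q₂* (follower) = 29.75

Work:
Follower's reaction: q₂ = (a - c - q₁)/2
Leader substitutes: π₁ = q₁·(a - q₁ - (a-c-q₁)/2 - c)
FOC: q₁* = (135 - 16)/2 = 59.50
Then: q₂* = (135 - 16 - 59.5)/2 = 29.75
Leader has first-mover advantage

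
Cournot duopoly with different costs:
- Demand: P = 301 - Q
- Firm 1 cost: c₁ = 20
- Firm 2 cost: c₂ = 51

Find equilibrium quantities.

q₁* = 104.0, q₂* = 73.0

Work:
Reaction: q₁ = (301 - 20 - q₂)/2
Reaction: q₂ = (301 - 51 - q₁)/2
Solve simultaneously:
q₁* = (301 - 2×20 + 51)/3 = 104.0
q₂* = (301 - 2×51 + 20)/3 = 73.0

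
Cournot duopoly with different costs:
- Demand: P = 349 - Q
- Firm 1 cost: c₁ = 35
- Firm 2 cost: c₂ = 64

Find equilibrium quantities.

q₁* = 114.33, q₂* = 85.33

Work:
Reaction: q₁ = (349 - 35 - q₂)/2
Reaction: q₂ = (349 - 64 - q₁)/2
Solve simultaneously:
q₁* = (349 - 2×35 + 64)/3 = 114.33
q₂* = (349 - 2×64 + 35)/3 = 85.33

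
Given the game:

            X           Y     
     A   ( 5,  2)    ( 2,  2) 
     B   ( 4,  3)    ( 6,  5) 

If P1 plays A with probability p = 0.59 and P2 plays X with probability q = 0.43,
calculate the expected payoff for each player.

E[P1] = 4.0485, E[P2] = 2.8774

Work:
E[P1] = p·q·π₁(A,X) + p·(1-q)·π₁(A,Y) + (1-p)·q·π₁(B,X) + (1-p)·(1-q)·π₁(B,Y)
= 0.59·0.43·5 + 0.59·0.57·2 + 0.41·0.43·4 + 0.41·0.57·6
= 4.0485

E[P2] = 2.8774 (similar calculation)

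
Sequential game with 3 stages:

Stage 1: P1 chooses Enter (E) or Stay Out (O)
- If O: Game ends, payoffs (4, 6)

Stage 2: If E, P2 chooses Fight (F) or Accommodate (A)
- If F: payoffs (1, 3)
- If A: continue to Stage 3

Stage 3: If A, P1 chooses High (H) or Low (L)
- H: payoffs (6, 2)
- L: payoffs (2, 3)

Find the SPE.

SPE: (O, F, H); Outcome (4, 6)

Work:
Stage 3: P1 chooses H (6 vs 2)
Stage 2: P2: F->3, A->2 (anticipating H). Choose F
Stage 1: P1: O->4, E->1 (anticipating F, H). Choose O
SPE path: O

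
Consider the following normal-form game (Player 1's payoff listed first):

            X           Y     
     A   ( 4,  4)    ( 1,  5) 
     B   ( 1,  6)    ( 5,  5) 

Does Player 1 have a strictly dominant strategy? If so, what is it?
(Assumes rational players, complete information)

No strictly dominant strategy exists for Player 1

Work:
A strategy strictly dominates another if it gives a strictly higher payoff against every opponent action. Compare each pair of P1's strategies column-by-column:
  A vs B: [4 vs 1, 1 vs 5] → A does not strictly dominate B (column Y: 1 ≤ 5)
  B vs A: [1 vs 4, 5 vs 1] → B does not strictly dominate A (column X: 1 ≤ 4)
No single strategy strictly dominates all others → no strictly dominant strategy.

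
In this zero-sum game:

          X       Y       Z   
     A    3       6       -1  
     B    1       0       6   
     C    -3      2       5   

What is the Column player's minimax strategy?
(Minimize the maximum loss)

Column should play X, value = 3

Work:
Column player minimizes Row's maximum payoff:
Column X: max payoff to Row = 3
Column Y: max payoff to Row = 6
Column Z: max payoff to Row = 6
Minimum is 3, achieved by column X.
Minimax strategy: X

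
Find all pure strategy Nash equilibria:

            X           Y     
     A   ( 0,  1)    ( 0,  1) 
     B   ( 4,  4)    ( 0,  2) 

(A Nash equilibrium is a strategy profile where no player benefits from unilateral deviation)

Nash equilibrium: (A, Y), (B, X)

Work:
Best responses:
  P1 vs X: payoffs [0, 4] → best response B (payoff 4)
  P1 vs Y: payoffs [0, 0] → best response A/B (payoff 0)
  P2 vs A: payoffs [1, 1] → best response X/Y (payoff 1)
  P2 vs B: payoffs [4, 2] → best response X (payoff 4)
Mutual best responses: (A,Y), (B,X) → Nash equilibria.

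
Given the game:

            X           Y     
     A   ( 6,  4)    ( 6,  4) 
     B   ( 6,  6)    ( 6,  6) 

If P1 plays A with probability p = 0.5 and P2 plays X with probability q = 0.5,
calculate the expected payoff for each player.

E[P1] = 6.0, E[P2] = 5.0

Work:
E[P1] = p·q·π₁(A,X) + p·(1-q)·π₁(A,Y) + (1-p)·q·π₁(B,X) + (1-p)·(1-q)·π₁(B,Y)
= 0.5·0.5·6 + 0.5·0.5·6 + 0.5·0.5·6 + 0.5·0.5·6
= 6.0

E[P2] = 5.0 (similar calculation)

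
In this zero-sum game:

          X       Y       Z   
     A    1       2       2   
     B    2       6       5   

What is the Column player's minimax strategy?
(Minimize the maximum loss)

Column should play X, value = 2

Work:
Column player minimizes Row's maximum payoff:
Column X: max payoff to Row = 2
Column Y: max payoff to Row = 6
Column Z: max payoff to Row = 5
Minimum is 2, achieved by column X.
Minimax strategy: X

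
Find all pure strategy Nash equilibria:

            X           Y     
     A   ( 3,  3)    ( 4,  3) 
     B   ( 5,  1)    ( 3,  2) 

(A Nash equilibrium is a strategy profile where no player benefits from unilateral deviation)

Nash equilibrium: (A, Y)

Work:
Best responses:
  P1 vs X: payoffs [3, 5] → best response B (payoff 5)
  P1 vs Y: payoffs [4, 3] → best response A (payoff 4)
  P2 vs A: payoffs [3, 3] → best response X/Y (payoff 3)
  P2 vs B: payoffs [1, 2] → best response Y (payoff 2)
Mutual best responses: (A,Y) → Nash equilibria.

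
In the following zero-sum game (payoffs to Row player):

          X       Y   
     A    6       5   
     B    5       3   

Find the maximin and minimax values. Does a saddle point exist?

Maximin = 5, Minimax = 5, Saddle: True

Work:
Row minimums: [5, 3] → maximin = 5
Column maximums: [6, 5] → minimax = 5
Saddle point exists! Game value = 5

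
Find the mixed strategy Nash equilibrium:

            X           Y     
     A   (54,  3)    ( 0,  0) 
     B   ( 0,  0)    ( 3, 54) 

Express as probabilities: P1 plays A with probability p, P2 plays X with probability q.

p = 0.9474, q = 0.0526

Work:
Find probabilities that make opponent indifferent:
P2 chooses q to make P1 indifferent between A and B
P1 chooses p to make P2 indifferent between X and Y
Mixed NE: P1 plays (A: 0.9474, B: 0.0526), P2 plays (X: 0.0526, Y: 0.9474)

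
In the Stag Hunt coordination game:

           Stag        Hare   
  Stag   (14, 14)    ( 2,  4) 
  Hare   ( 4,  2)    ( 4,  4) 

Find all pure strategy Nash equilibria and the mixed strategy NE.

Pure NE: (Stag, Stag) and (Hare, Hare); Mixed NE: p = 0.1667, q = 0.1667

Work:
Check pure NE:
(Stag, Stag): (14, 14) - no unilateral deviation beneficial
(Hare, Hare): (4, 4) - no unilateral deviation beneficial
Mixed NE: P1 plays Stag with p = 0.1667, P2 plays Stag with q = 0.1667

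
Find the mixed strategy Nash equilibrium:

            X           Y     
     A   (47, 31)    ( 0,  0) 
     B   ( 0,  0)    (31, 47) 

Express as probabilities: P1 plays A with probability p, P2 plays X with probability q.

p = 0.6026, q = 0.3974

Work:
Find probabilities that make opponent indifferent:
P2 chooses q to make P1 indifferent between A and B
P1 chooses p to make P2 indifferent between X and Y
Mixed NE: P1 plays (A: 0.6026, B: 0.3974), P2 plays (X: 0.3974, Y: 0.6026)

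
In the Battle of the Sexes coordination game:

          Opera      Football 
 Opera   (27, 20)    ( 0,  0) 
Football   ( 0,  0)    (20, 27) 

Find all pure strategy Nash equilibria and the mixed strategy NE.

Pure NE: (Opera, Opera) and (Football, Football); Mixed NE: p = 0.5745, q = 0.4255

Work:
Check pure NE:
(Opera, Opera): (27, 20) - no unilateral deviation beneficial
(Football, Football): (20, 27) - no unilateral deviation beneficial
Mixed NE: P1 plays Opera with p = 0.5745, P2 plays Opera with q = 0.4255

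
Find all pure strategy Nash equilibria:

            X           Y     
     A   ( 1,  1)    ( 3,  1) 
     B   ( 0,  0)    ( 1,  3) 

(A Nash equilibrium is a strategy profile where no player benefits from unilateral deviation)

Nash equilibrium: (A, X), (A, Y)

Work:
Best responses:
  P1 vs X: payoffs [1, 0] → best response A (payoff 1)
  P1 vs Y: payoffs [3, 1] → best response A (payoff 3)
  P2 vs A: payoffs [1, 1] → best response X/Y (payoff 1)
  P2 vs B: payoffs [0, 3] → best response Y (payoff 3)
Mutual best responses: (A,X), (A,Y) → Nash equilibria.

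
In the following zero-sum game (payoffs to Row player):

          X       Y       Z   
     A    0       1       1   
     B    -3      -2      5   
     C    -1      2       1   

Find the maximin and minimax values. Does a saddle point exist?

Maximin = 0, Minimax = 0, Saddle: True

Work:
Row minimums: [0, -3, -1] → maximin = 0
Column maximums: [0, 2, 5] → minimax = 0
Saddle point exists! Game value = 0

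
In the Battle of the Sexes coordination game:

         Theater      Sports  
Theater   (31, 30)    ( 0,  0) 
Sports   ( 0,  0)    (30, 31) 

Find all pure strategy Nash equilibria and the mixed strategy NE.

Pure NE: (Theater, Theater) and (Sports, Sports); Mixed NE: p = 0.5082, q = 0.4918

Work:
Check pure NE:
(Theater, Theater): (31, 30) - no unilateral deviation beneficial
(Sports, Sports): (30, 31) - no unilateral deviation beneficial
Mixed NE: P1 plays Theater with p = 0.5082, P2 plays Theater with q = 0.4918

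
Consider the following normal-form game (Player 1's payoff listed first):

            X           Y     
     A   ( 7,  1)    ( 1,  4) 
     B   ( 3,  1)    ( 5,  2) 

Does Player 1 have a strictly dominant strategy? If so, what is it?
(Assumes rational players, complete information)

No strictly dominant strategy exists for Player 1

Work:
A strategy strictly dominates another if it gives a strictly higher payoff against every opponent action. Compare each pair of P1's strategies column-by-column:
  A vs B: [7 vs 3, 1 vs 5] → A does not strictly dominate B (column Y: 1 ≤ 5)
  B vs A: [3 vs 7, 5 vs 1] → B does not strictly dominate A (column X: 3 ≤ 7)
No single strategy strictly dominates all others → no strictly dominant strategy.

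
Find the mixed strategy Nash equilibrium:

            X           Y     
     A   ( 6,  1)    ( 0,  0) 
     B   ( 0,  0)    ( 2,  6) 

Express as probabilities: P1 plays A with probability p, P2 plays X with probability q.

p = 0.8571, q = 0.25

Work:
Find probabilities that make opponent indifferent:
P2 chooses q to make P1 indifferent between A and B
P1 chooses p to make P2 indifferent between X and Y
Mixed NE: P1 plays (A: 0.8571, B: 0.1429), P2 plays (X: 0.25, Y: 0.75)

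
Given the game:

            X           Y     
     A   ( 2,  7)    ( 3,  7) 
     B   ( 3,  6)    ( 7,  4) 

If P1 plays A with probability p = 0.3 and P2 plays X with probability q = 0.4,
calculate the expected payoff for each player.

E[P1] = 4.56, E[P2] = 5.46

Work:
E[P1] = p·q·π₁(A,X) + p·(1-q)·π₁(A,Y) + (1-p)·q·π₁(B,X) + (1-p)·(1-q)·π₁(B,Y)
= 0.3·0.4·2 + 0.3·0.6·3 + 0.7·0.4·3 + 0.7·0.6·7
= 4.56

E[P2] = 5.46 (similar calculation)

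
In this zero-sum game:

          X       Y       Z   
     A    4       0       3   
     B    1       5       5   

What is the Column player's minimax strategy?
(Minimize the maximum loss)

Column should play X, value = 4

Work:
Column player minimizes Row's maximum payoff:
Column X: max payoff to Row = 4
Column Y: max payoff to Row = 5
Column Z: max payoff to Row = 5
Minimum is 4, achieved by column X.
Minimax strategy: X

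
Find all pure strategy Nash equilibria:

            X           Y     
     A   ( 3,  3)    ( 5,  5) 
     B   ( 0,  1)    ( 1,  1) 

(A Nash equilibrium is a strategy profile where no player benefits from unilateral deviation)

Nash equilibrium: (A, Y)

Work:
Best responses:
  P1 vs X: payoffs [3, 0] → best response A (payoff 3)
  P1 vs Y: payoffs [5, 1] → best response A (payoff 5)
  P2 vs A: payoffs [3, 5] → best response Y (payoff 5)
  P2 vs B: payoffs [1, 1] → best response X/Y (payoff 1)
Mutual best responses: (A,Y) → Nash equilibria.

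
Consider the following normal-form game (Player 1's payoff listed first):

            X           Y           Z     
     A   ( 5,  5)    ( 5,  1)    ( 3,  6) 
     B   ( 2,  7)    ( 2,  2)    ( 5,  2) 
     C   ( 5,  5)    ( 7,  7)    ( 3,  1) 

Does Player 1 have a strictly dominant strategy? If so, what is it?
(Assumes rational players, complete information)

No strictly dominant strategy exists for Player 1

Work:
A strategy strictly dominates another if it gives a strictly higher payoff against every opponent action. Compare each pair of P1's strategies column-by-column:
  A vs B: [5 vs 2, 5 vs 2, 3 vs 5] → A does not strictly dominate B (column Z: 3 ≤ 5)
  A vs C: [5 vs 5, 5 vs 7, 3 vs 3] → A does not strictly dominate C (column X: 5 ≤ 5)
  B vs A: [2 vs 5, 2 vs 5, 5 vs 3] → B does not strictly dominate A (column X: 2 ≤ 5)
  B vs C: [2 vs 5, 2 vs 7, 5 vs 3] → B does not strictly dominate C (column X: 2 ≤ 5)
  C vs A: [5 vs 5, 7 vs 5, 3 vs 3] → C does not strictly dominate A (column X: 5 ≤ 5)
  C vs B: [5 vs 2, 7 vs 2, 3 vs 5] → C does not strictly dominate B (column Z: 3 ≤ 5)
No single strategy strictly dominates all others → no strictly dominant strategy.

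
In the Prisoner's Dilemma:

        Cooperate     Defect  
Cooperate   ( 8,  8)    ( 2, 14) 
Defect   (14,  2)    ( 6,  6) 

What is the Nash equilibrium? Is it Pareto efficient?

(Defect, Defect) is NE; not Pareto efficient

Work:
Defect dominates Cooperate for both players:
If P2 cooperates: Defect (14) > Cooperate (8)
If P2 defects: Defect (6) > Cooperate (2)
NE: (Defect, Defect) with payoff (6, 6)
But (Cooperate, Cooperate) = (8, 8) Pareto dominates (6, 6)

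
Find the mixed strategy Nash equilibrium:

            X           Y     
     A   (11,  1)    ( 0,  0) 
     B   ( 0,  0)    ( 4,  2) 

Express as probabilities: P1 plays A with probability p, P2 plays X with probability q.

p = 0.6667, q = 0.2667

Work:
Find probabilities that make opponent indifferent:
P2 chooses q to make P1 indifferent between A and B
P1 chooses p to make P2 indifferent between X and Y
Mixed NE: P1 plays (A: 0.6667, B: 0.3333), P2 plays (X: 0.2667, Y: 0.7333)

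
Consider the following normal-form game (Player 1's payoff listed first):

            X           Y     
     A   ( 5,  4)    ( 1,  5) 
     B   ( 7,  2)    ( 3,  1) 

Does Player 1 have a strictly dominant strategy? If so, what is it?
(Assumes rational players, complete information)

Yes, Player 1's strictly dominant strategy is B

Work:
A strategy strictly dominates another if it gives a strictly higher payoff against every opponent action. Compare each pair of P1's strategies column-by-column:
  A vs B: [5 vs 7, 1 vs 3] → A does not strictly dominate B (column X: 5 ≤ 7)
  B vs A: [7 vs 5, 3 vs 1] → B strictly dominates A
B strictly dominates every other strategy → strictly dominant.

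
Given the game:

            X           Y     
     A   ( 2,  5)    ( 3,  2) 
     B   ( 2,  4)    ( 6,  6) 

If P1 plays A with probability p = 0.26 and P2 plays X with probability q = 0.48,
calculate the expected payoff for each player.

E[P1] = 3.6744, E[P2] = 4.624

Work:
E[P1] = p·q·π₁(A,X) + p·(1-q)·π₁(A,Y) + (1-p)·q·π₁(B,X) + (1-p)·(1-q)·π₁(B,Y)
= 0.26·0.48·2 + 0.26·0.52·3 + 0.74·0.48·2 + 0.74·0.52·6
= 3.6744

E[P2] = 4.624 (similar calculation)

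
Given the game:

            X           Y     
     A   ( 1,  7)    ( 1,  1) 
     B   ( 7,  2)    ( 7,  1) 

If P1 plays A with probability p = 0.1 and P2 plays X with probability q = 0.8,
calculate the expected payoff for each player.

E[P1] = 6.4, E[P2] = 2.2

Work:
E[P1] = p·q·π₁(A,X) + p·(1-q)·π₁(A,Y) + (1-p)·q·π₁(B,X) + (1-p)·(1-q)·π₁(B,Y)
= 0.1·0.8·1 + 0.1·0.2·1 + 0.9·0.8·7 + 0.9·0.2·7
= 6.4

E[P2] = 2.2 (similar calculation)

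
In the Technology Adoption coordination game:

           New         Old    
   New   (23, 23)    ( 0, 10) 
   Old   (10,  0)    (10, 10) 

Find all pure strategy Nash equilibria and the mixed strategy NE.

Pure NE: (New, New) and (Old, Old); Mixed NE: p = 0.4348, q = 0.4348

Work:
Check pure NE:
(New, New): (23, 23) - no unilateral deviation beneficial
(Old, Old): (10, 10) - no unilateral deviation beneficial
Mixed NE: P1 plays New with p = 0.4348, P2 plays New with q = 0.4348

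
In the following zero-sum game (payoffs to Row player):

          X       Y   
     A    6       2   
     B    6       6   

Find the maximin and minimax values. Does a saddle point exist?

Maximin = 6, Minimax = 6, Saddle: True

Work:
Row minimums: [2, 6] → maximin = 6
Column maximums: [6, 6] → minimax = 6
Saddle point exists! Game value = 6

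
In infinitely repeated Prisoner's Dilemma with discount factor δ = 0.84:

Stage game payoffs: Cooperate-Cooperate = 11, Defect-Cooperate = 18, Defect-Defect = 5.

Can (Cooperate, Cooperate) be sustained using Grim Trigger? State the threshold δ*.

δ* = 0.5385; since δ = 0.84 ≥ 0.5385, cooperation can be sustained

Work:
For Grim Trigger:
Cooperate forever: 11/(1-δ)
Defect then punished: 18 + 5·δ/(1-δ)
Need: 11/(1-δ) ≥ 18 + 5·δ/(1-δ)
Solving: δ ≥ (T-R)/(T-P) = (18-11)/(18-5) = 0.5385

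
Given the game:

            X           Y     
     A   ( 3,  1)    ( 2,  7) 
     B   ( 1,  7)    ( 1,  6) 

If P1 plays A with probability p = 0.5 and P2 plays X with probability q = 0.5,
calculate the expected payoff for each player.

E[P1] = 1.75, E[P2] = 5.25

Work:
E[P1] = p·q·π₁(A,X) + p·(1-q)·π₁(A,Y) + (1-p)·q·π₁(B,X) + (1-p)·(1-q)·π₁(B,Y)
= 0.5·0.5·3 + 0.5·0.5·2 + 0.5·0.5·1 + 0.5·0.5·1
= 1.75

E[P2] = 5.25 (similar calculation)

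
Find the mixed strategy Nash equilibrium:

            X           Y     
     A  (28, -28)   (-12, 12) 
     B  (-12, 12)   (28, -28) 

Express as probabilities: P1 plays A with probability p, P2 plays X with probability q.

p = 0.5, q = 0.5

Work:
Find probabilities that make opponent indifferent:
P2 chooses q to make P1 indifferent between A and B
P1 chooses p to make P2 indifferent between X and Y
Mixed NE: P1 plays (A: 0.5, B: 0.5), P2 plays (X: 0.5, Y: 0.5)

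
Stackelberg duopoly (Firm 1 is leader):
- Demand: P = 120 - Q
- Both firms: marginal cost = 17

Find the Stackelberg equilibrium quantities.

q₁* (leader) = 51.5, q₂* (follower) = 25.75

Work:
Follower's reaction: q₂ = (a - c - q₁)/2
Leader substitutes: π₁ = q₁·(a - q₁ - (a-c-q₁)/2 - c)
FOC: q₁* = (120 - 17)/2 = 51.50
Then: q₂* = (120 - 17 - 51.5)/2 = 25.75
Leader has first-mover advantage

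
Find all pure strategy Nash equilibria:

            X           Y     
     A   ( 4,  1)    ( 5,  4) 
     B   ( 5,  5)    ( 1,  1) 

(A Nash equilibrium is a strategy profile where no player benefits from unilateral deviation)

Nash equilibrium: (A, Y), (B, X)

Work:
Best responses:
  P1 vs X: payoffs [4, 5] → best response B (payoff 5)
  P1 vs Y: payoffs [5, 1] → best response A (payoff 5)
  P2 vs A: payoffs [1, 4] → best response Y (payoff 4)
  P2 vs B: payoffs [5, 1] → best response X (payoff 5)
Mutual best responses: (A,Y), (B,X) → Nash equilibria.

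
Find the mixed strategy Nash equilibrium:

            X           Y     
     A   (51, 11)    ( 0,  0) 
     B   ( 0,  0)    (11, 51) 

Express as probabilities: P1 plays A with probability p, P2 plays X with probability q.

p = 0.8226, q = 0.1774

Work:
Find probabilities that make opponent indifferent:
P2 chooses q to make P1 indifferent between A and B
P1 chooses p to make P2 indifferent between X and Y
Mixed NE: P1 plays (A: 0.8226, B: 0.1774), P2 plays (X: 0.1774, Y: 0.8226)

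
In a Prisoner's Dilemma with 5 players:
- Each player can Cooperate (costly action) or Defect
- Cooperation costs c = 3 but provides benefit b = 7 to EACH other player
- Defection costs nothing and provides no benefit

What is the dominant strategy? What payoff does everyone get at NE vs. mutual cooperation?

Dominant: Defect; NE payoff = 0; Coop payoff = 25

Work:
Defect dominates (saves cost c = 3, benefit to others is external)
NE: All defect → everyone gets 0
If all cooperate: each receives (4)×7 - 3 = 25
Social dilemma: 25 > 0 but NE gives 0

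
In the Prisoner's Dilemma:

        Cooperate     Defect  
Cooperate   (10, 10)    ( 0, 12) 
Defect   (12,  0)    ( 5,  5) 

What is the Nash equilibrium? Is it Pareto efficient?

(Defect, Defect) is NE; not Pareto efficient

Work:
Defect dominates Cooperate for both players:
If P2 cooperates: Defect (12) > Cooperate (10)
If P2 defects: Defect (5) > Cooperate (0)
NE: (Defect, Defect) with payoff (5, 5)
But (Cooperate, Cooperate) = (10, 10) Pareto dominates (5, 5)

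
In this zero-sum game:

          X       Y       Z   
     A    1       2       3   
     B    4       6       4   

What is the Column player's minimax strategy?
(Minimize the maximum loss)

Column should play X or Z (all achieve the minimum), value = 4

Work:
Column player minimizes Row's maximum payoff:
Column X: max payoff to Row = 4
Column Y: max payoff to Row = 6
Column Z: max payoff to Row = 4
Minimum is 4, achieved by columns X, Z (tied).
Each of X or Z is a minimax strategy.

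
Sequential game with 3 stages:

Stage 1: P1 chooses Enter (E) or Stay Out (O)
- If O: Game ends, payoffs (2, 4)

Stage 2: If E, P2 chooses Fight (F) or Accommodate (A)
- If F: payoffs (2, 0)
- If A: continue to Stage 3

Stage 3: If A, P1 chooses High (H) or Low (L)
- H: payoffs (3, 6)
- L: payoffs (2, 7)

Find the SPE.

SPE: (E, A, H); Outcome (3, 6)

Work:
Stage 3: P1 chooses H (3 vs 2)
Stage 2: P2: F->0, A->6 (anticipating H). Choose A
Stage 1: P1: O->2, E->3 (anticipating A, H). Choose E
SPE path: E -> A -> H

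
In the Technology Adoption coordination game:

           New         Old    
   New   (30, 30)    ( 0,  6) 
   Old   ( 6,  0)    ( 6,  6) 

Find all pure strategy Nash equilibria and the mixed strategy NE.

Pure NE: (New, New) and (Old, Old); Mixed NE: p = 0.2, q = 0.2

Work:
Check pure NE:
(New, New): (30, 30) - no unilateral deviation beneficial
(Old, Old): (6, 6) - no unilateral deviation beneficial
Mixed NE: P1 plays New with p = 0.2, P2 plays New with q = 0.2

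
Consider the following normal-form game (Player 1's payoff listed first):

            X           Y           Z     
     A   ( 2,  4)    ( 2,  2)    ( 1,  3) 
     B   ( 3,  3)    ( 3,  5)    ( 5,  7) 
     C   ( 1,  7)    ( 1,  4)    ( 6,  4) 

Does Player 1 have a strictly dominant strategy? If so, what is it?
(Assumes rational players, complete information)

No strictly dominant strategy exists for Player 1

Work:
A strategy strictly dominates another if it gives a strictly higher payoff against every opponent action. Compare each pair of P1's strategies column-by-column:
  A vs B: [2 vs 3, 2 vs 3, 1 vs 5] → A does not strictly dominate B (column X: 2 ≤ 3)
  A vs C: [2 vs 1, 2 vs 1, 1 vs 6] → A does not strictly dominate C (column Z: 1 ≤ 6)
  B vs A: [3 vs 2, 3 vs 2, 5 vs 1] → B strictly dominates A
  B vs C: [3 vs 1, 3 vs 1, 5 vs 6] → B does not strictly dominate C (column Z: 5 ≤ 6)
  C vs A: [1 vs 2, 1 vs 2, 6 vs 1] → C does not strictly dominate A (column X: 1 ≤ 2)
  C vs B: [1 vs 3, 1 vs 3, 6 vs 5] → C does not strictly dominate B (column X: 1 ≤ 3)
No single strategy strictly dominates all others → no strictly dominant strategy.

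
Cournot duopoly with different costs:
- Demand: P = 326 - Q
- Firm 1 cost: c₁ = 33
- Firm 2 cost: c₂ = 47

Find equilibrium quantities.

q₁* = 102.33, q₂* = 88.33

Work:
Reaction: q₁ = (326 - 33 - q₂)/2
Reaction: q₂ = (326 - 47 - q₁)/2
Solve simultaneously:
q₁* = (326 - 2×33 + 47)/3 = 102.33
q₂* = (326 - 2×47 + 33)/3 = 88.33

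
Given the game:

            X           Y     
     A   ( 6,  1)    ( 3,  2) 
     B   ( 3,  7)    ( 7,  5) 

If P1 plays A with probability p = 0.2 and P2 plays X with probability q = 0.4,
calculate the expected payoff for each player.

E[P1] = 5.16, E[P2] = 4.96

Work:
E[P1] = p·q·π₁(A,X) + p·(1-q)·π₁(A,Y) + (1-p)·q·π₁(B,X) + (1-p)·(1-q)·π₁(B,Y)
= 0.2·0.4·6 + 0.2·0.6·3 + 0.8·0.4·3 + 0.8·0.6·7
= 5.16

E[P2] = 4.96 (similar calculation)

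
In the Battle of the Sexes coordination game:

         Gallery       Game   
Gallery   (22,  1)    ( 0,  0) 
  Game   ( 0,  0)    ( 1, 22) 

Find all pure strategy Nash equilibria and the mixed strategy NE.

Pure NE: (Gallery, Gallery) and (Game, Game); Mixed NE: p = 0.9565, q = 0.0435

Work:
Check pure NE:
(Gallery, Gallery): (22, 1) - no unilateral deviation beneficial
(Game, Game): (1, 22) - no unilateral deviation beneficial
Mixed NE: P1 plays Gallery with p = 0.9565, P2 plays Gallery with q = 0.0435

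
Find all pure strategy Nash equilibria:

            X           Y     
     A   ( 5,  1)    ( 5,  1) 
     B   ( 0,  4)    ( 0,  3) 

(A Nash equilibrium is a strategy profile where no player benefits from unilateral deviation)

Nash equilibrium: (A, X), (A, Y)

Work:
Best responses:
  P1 vs X: payoffs [5, 0] → best response A (payoff 5)
  P1 vs Y: payoffs [5, 0] → best response A (payoff 5)
  P2 vs A: payoffs [1, 1] → best response X/Y (payoff 1)
  P2 vs B: payoffs [4, 3] → best response X (payoff 4)
Mutual best responses: (A,X), (A,Y) → Nash equilibria.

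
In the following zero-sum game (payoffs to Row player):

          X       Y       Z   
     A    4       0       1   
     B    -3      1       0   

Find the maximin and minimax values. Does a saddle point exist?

Maximin = 0, Minimax = 1, Saddle: False

Work:
Row minimums: [0, -3] → maximin = 0
Column maximums: [4, 1, 1] → minimax = 1
No saddle point (maximin ≠ minimax). Mixed strategy needed.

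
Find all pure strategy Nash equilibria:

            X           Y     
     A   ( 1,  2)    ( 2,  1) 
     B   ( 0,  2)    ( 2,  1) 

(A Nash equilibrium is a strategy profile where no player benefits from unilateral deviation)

Nash equilibrium: (A, X)

Work:
Best responses:
  P1 vs X: payoffs [1, 0] → best response A (payoff 1)
  P1 vs Y: payoffs [2, 2] → best response A/B (payoff 2)
  P2 vs A: payoffs [2, 1] → best response X (payoff 2)
  P2 vs B: payoffs [2, 1] → best response X (payoff 2)
Mutual best responses: (A,X) → Nash equilibria.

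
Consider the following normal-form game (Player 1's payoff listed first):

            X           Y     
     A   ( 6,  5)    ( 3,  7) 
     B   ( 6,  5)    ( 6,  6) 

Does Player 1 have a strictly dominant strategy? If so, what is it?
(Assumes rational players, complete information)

No strictly dominant strategy exists for Player 1

Work:
A strategy strictly dominates another if it gives a strictly higher payoff against every opponent action. Compare each pair of P1's strategies column-by-column:
  A vs B: [6 vs 6, 3 vs 6] → A does not strictly dominate B (column X: 6 ≤ 6)
  B vs A: [6 vs 6, 6 vs 3] → B does not strictly dominate A (column X: 6 ≤ 6)
No single strategy strictly dominates all others → no strictly dominant strategy.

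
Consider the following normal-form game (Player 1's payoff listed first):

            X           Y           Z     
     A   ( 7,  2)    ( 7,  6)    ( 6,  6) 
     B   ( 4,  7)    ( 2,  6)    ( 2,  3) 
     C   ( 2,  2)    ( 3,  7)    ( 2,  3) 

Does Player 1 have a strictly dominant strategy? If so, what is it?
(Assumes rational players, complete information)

Yes, Player 1's strictly dominant strategy is A

Work:
A strategy strictly dominates another if it gives a strictly higher payoff against every opponent action. Compare each pair of P1's strategies column-by-column:
  A vs B: [7 vs 4, 7 vs 2, 6 vs 2] → A strictly dominates B
  A vs C: [7 vs 2, 7 vs 3, 6 vs 2] → A strictly dominates C
  B vs A: [4 vs 7, 2 vs 7, 2 vs 6] → B does not strictly dominate A (column X: 4 ≤ 7)
  B vs C: [4 vs 2, 2 vs 3, 2 vs 2] → B does not strictly dominate C (column Y: 2 ≤ 3)
  C vs A: [2 vs 7, 3 vs 7, 2 vs 6] → C does not strictly dominate A (column X: 2 ≤ 7)
  C vs B: [2 vs 4, 3 vs 2, 2 vs 2] → C does not strictly dominate B (column X: 2 ≤ 4)
A strictly dominates every other strategy → strictly dominant.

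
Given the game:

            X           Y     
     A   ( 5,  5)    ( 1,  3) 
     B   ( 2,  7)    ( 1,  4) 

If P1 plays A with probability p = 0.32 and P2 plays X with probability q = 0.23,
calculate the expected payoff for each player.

E[P1] = 1.4508, E[P2] = 4.2964

Work:
E[P1] = p·q·π₁(A,X) + p·(1-q)·π₁(A,Y) + (1-p)·q·π₁(B,X) + (1-p)·(1-q)·π₁(B,Y)
= 0.32·0.23·5 + 0.32·0.77·1 + 0.68·0.23·2 + 0.68·0.77·1
= 1.4508

E[P2] = 4.2964 (similar calculation)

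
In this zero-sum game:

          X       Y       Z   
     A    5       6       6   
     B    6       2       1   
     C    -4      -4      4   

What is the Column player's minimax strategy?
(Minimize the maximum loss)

Column should play X or Y or Z (all achieve the minimum), value = 6

Work:
Column player minimizes Row's maximum payoff:
Column X: max payoff to Row = 6
Column Y: max payoff to Row = 6
Column Z: max payoff to Row = 6
Minimum is 6, achieved by columns X, Y, Z (tied).
Each of X or Y or Z is a minimax strategy.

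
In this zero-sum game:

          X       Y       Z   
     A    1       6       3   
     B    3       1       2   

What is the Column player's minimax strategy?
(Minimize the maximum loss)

Column should play X or Z (all achieve the minimum), value = 3

Work:
Column player minimizes Row's maximum payoff:
Column X: max payoff to Row = 3
Column Y: max payoff to Row = 6
Column Z: max payoff to Row = 3
Minimum is 3, achieved by columns X, Z (tied).
Each of X or Z is a minimax strategy.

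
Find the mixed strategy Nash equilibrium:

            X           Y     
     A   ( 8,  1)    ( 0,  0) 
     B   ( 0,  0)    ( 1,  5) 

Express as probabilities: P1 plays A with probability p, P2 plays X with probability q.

p = 0.8333, q = 0.1111

Work:
Find probabilities that make opponent indifferent:
P2 chooses q to make P1 indifferent between A and B
P1 chooses p to make P2 indifferent between X and Y
Mixed NE: P1 plays (A: 0.8333, B: 0.1667), P2 plays (X: 0.1111, Y: 0.8889)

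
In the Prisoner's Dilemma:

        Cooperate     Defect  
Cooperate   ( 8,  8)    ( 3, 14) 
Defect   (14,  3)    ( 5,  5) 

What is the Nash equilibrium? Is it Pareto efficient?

(Defect, Defect) is NE; not Pareto efficient

Work:
Defect dominates Cooperate for both players:
If P2 cooperates: Defect (14) > Cooperate (8)
If P2 defects: Defect (5) > Cooperate (3)
NE: (Defect, Defect) with payoff (5, 5)
But (Cooperate, Cooperate) = (8, 8) Pareto dominates (5, 5)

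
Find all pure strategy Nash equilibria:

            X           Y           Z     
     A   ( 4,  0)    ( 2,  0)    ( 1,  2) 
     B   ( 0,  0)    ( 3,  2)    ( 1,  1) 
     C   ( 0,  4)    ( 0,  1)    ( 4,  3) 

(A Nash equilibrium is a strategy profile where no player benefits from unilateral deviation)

Nash equilibrium: (B, Y)

Work:
Best responses:
  P1 vs X: payoffs [4, 0, 0] → best response A (payoff 4)
  P1 vs Y: payoffs [2, 3, 0] → best response B (payoff 3)
  P1 vs Z: payoffs [1, 1, 4] → best response C (payoff 4)
  P2 vs A: payoffs [0, 0, 2] → best response Z (payoff 2)
  P2 vs B: payoffs [0, 2, 1] → best response Y (payoff 2)
  P2 vs C: payoffs [4, 1, 3] → best response X (payoff 4)
Mutual best responses: (B,Y) → Nash equilibria.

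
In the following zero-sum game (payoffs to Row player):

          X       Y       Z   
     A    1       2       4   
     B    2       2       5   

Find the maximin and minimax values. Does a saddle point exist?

Maximin = 2, Minimax = 2, Saddle: True

Work:
Row minimums: [1, 2] → maximin = 2
Column maximums: [2, 2, 5] → minimax = 2
Saddle point exists! Game value = 2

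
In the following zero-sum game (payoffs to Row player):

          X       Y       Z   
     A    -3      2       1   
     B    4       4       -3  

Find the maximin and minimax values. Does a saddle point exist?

Maximin = -3, Minimax = 1, Saddle: False

Work:
Row minimums: [-3, -3] → maximin = -3
Column maximums: [4, 4, 1] → minimax = 1
No saddle point (maximin ≠ minimax). Mixed strategy needed.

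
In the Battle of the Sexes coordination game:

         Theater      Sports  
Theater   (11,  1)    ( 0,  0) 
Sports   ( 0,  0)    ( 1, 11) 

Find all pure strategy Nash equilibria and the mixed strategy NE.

Pure NE: (Theater, Theater) and (Sports, Sports); Mixed NE: p = 0.9167, q = 0.0833

Work:
Check pure NE:
(Theater, Theater): (11, 1) - no unilateral deviation beneficial
(Sports, Sports): (1, 11) - no unilateral deviation beneficial
Mixed NE: P1 plays Theater with p = 0.9167, P2 plays Theater with q = 0.0833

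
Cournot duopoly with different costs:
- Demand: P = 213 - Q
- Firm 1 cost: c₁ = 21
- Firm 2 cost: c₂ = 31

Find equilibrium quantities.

q₁* = 67.33, q₂* = 57.33

Work:
Reaction: q₁ = (213 - 21 - q₂)/2
Reaction: q₂ = (213 - 31 - q₁)/2
Solve simultaneously:
q₁* = (213 - 2×21 + 31)/3 = 67.33
q₂* = (213 - 2×31 + 21)/3 = 57.33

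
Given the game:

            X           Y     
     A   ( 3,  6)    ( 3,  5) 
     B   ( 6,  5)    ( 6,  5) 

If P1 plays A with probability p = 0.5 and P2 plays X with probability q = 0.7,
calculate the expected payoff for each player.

E[P1] = 4.5, E[P2] = 5.35

Work:
E[P1] = p·q·π₁(A,X) + p·(1-q)·π₁(A,Y) + (1-p)·q·π₁(B,X) + (1-p)·(1-q)·π₁(B,Y)
= 0.5·0.7·3 + 0.5·0.3·3 + 0.5·0.7·6 + 0.5·0.3·6
= 4.5

E[P2] = 5.35 (similar calculation)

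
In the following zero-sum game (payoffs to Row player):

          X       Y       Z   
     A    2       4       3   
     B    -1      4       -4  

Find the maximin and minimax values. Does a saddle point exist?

Maximin = 2, Minimax = 2, Saddle: True

Work:
Row minimums: [2, -4] → maximin = 2
Column maximums: [2, 4, 3] → minimax = 2
Saddle point exists! Game value = 2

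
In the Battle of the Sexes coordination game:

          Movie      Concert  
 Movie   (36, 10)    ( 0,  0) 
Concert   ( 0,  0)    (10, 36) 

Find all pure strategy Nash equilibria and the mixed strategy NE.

Pure NE: (Movie, Movie) and (Concert, Concert); Mixed NE: p = 0.7826, q = 0.2174

Work:
Check pure NE:
(Movie, Movie): (36, 10) - no unilateral deviation beneficial
(Concert, Concert): (10, 36) - no unilateral deviation beneficial
Mixed NE: P1 plays Movie with p = 0.7826, P2 plays Movie with q = 0.2174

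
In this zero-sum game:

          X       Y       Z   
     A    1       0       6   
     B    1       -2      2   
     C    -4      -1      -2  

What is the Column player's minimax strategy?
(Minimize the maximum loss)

Column should play Y, value = 0

Work:
Column player minimizes Row's maximum payoff:
Column X: max payoff to Row = 1
Column Y: max payoff to Row = 0
Column Z: max payoff to Row = 6
Minimum is 0, achieved by column Y.
Minimax strategy: Y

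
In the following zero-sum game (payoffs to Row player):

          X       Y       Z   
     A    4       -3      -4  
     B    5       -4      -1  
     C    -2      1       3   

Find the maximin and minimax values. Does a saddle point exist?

Maximin = -2, Minimax = 1, Saddle: False

Work:
Row minimums: [-4, -4, -2] → maximin = -2
Column maximums: [5, 1, 3] → minimax = 1
No saddle point (maximin ≠ minimax). Mixed strategy needed.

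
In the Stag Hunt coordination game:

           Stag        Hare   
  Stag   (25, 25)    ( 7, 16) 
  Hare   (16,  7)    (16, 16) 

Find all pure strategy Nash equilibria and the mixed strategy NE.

Pure NE: (Stag, Stag) and (Hare, Hare); Mixed NE: p = 0.5, q = 0.5

Work:
Check pure NE:
(Stag, Stag): (25, 25) - no unilateral deviation beneficial
(Hare, Hare): (16, 16) - no unilateral deviation beneficial
Mixed NE: P1 plays Stag with p = 0.5, P2 plays Stag with q = 0.5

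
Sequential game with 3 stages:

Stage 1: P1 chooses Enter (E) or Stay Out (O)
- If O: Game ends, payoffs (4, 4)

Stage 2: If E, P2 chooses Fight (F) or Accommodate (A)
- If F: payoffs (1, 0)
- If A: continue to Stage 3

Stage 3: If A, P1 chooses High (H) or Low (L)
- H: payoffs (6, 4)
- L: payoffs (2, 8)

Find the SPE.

SPE: (E, A, H); Outcome (6, 4)

Work:
Stage 3: P1 chooses H (6 vs 2)
Stage 2: P2: F->0, A->4 (anticipating H). Choose A
Stage 1: P1: O->4, E->6 (anticipating A, H). Choose E
SPE path: E -> A -> H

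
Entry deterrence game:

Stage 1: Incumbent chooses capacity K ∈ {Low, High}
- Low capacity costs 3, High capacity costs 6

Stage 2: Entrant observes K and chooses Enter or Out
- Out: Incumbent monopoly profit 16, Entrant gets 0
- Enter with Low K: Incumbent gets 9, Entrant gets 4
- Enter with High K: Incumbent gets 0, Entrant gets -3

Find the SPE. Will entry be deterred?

SPE: (High, Enter|Low, Out|High); Entry deterred. Incumbent net profit = 10

Work:
After Low K: Entrant enters (4 > 0)
After High K: Entrant stays out (-3 < 0)
Incumbent: Low → 9−3=6, High → 16−6=10
Incumbent chooses High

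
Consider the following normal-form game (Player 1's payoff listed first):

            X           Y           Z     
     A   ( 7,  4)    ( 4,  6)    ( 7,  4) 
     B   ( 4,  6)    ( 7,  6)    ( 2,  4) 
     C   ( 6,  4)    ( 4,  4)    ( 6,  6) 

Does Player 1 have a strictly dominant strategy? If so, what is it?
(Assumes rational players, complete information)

No strictly dominant strategy exists for Player 1

Work:
A strategy strictly dominates another if it gives a strictly higher payoff against every opponent action. Compare each pair of P1's strategies column-by-column:
  A vs B: [7 vs 4, 4 vs 7, 7 vs 2] → A does not strictly dominate B (column Y: 4 ≤ 7)
  A vs C: [7 vs 6, 4 vs 4, 7 vs 6] → A does not strictly dominate C (column Y: 4 ≤ 4)
  B vs A: [4 vs 7, 7 vs 4, 2 vs 7] → B does not strictly dominate A (column X: 4 ≤ 7)
  B vs C: [4 vs 6, 7 vs 4, 2 vs 6] → B does not strictly dominate C (column X: 4 ≤ 6)
  C vs A: [6 vs 7, 4 vs 4, 6 vs 7] → C does not strictly dominate A (column X: 6 ≤ 7)
  C vs B: [6 vs 4, 4 vs 7, 6 vs 2] → C does not strictly dominate B (column Y: 4 ≤ 7)
No single strategy strictly dominates all others → no strictly dominant strategy.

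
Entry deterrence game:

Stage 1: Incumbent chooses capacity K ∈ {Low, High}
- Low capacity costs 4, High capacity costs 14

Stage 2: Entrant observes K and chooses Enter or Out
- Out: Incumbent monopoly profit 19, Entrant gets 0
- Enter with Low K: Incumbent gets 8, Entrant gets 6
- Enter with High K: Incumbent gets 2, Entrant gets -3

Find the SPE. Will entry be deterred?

SPE: (High, Enter|Low, Out|High); Entry deterred. Incumbent net profit = 5

Work:
After Low K: Entrant enters (6 > 0)
After High K: Entrant stays out (-3 < 0)
Incumbent: Low → 8−4=4, High → 19−14=5
Incumbent chooses High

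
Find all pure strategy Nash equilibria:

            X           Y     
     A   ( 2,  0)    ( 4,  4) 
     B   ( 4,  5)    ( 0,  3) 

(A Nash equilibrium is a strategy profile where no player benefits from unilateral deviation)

Nash equilibrium: (A, Y), (B, X)

Work:
Best responses:
  P1 vs X: payoffs [2, 4] → best response B (payoff 4)
  P1 vs Y: payoffs [4, 0] → best response A (payoff 4)
  P2 vs A: payoffs [0, 4] → best response Y (payoff 4)
  P2 vs B: payoffs [5, 3] → best response X (payoff 5)
Mutual best responses: (A,Y), (B,X) → Nash equilibria.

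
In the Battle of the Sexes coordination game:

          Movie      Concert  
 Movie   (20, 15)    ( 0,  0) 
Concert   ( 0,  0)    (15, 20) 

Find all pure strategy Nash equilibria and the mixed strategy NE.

Pure NE: (Movie, Movie) and (Concert, Concert); Mixed NE: p = 0.5714, q = 0.4286

Work:
Check pure NE:
(Movie, Movie): (20, 15) - no unilateral deviation beneficial
(Concert, Concert): (15, 20) - no unilateral deviation beneficial
Mixed NE: P1 plays Movie with p = 0.5714, P2 plays Movie with q = 0.4286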